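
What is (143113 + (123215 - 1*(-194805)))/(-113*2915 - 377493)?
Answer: -461133/706888 ≈ -0.65234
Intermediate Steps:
(143113 + (123215 - 1*(-194805)))/(-113*2915 - 377493) = (143113 + (123215 + 194805))/(-329395 - 377493) = (143113 + 318020)/(-706888) = 461133*(-1/706888) = -461133/706888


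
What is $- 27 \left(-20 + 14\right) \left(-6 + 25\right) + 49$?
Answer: $3127$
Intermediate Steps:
$- 27 \left(-20 + 14\right) \left(-6 + 25\right) + 49 = - 27 \left(\left(-6\right) 19\right) + 49 = \left(-27\right) \left(-114\right) + 49 = 3078 + 49 = 3127$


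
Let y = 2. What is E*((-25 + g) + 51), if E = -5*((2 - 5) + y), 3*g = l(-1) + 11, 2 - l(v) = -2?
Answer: 155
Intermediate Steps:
l(v) = 4 (l(v) = 2 - 1*(-2) = 2 + 2 = 4)
g = 5 (g = (4 + 11)/3 = (1/3)*15 = 5)
E = 5 (E = -5*((2 - 5) + 2) = -5*(-3 + 2) = -5*(-1) = 5)
E*((-25 + g) + 51) = 5*((-25 + 5) + 51) = 5*(-20 + 51) = 5*31 = 155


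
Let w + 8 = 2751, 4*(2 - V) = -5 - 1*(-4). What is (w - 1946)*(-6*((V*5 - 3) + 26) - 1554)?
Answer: -2804643/2 ≈ -1.4023e+6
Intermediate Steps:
V = 9/4 (V = 2 - (-5 - 1*(-4))/4 = 2 - (-5 + 4)/4 = 2 - ¼*(-1) = 2 + ¼ = 9/4 ≈ 2.2500)
w = 2743 (w = -8 + 2751 = 2743)
(w - 1946)*(-6*((V*5 - 3) + 26) - 1554) = (2743 - 1946)*(-6*(((9/4)*5 - 3) + 26) - 1554) = 797*(-6*((45/4 - 3) + 26) - 1554) = 797*(-6*(33/4 + 26) - 1554) = 797*(-6*137/4 - 1554) = 797*(-411/2 - 1554) = 797*(-3519/2) = -2804643/2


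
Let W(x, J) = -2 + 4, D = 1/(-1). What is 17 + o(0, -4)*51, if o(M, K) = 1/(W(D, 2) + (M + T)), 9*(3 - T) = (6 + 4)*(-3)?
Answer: 578/25 ≈ 23.120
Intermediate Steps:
D = -1
W(x, J) = 2
T = 19/3 (T = 3 - (6 + 4)*(-3)/9 = 3 - 10*(-3)/9 = 3 - 1/9*(-30) = 3 + 10/3 = 19/3 ≈ 6.3333)
o(M, K) = 1/(25/3 + M) (o(M, K) = 1/(2 + (M + 19/3)) = 1/(2 + (19/3 + M)) = 1/(25/3 + M))
17 + o(0, -4)*51 = 17 + (3/(25 + 3*0))*51 = 17 + (3/(25 + 0))*51 = 17 + (3/25)*51 = 17 + 153/25 = 578/25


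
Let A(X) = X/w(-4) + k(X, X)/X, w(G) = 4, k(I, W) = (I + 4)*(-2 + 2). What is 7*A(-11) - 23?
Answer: -169/4 ≈ -42.250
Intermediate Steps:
k(I, W) = 0 (k(I, W) = (4 + I)*0 = 0)
A(X) = X/4 (A(X) = X/4 + 0/X = X*(¼) + 0 = X/4 + 0 = X/4)
7*A(-11) - 23 = 7*((¼)*(-11)) - 23 = 7*(-11/4) - 1*23 = -77/4 - 23 = -169/4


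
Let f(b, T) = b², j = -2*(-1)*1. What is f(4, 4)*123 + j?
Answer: 1970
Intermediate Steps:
j = 2 (j = 2*1 = 2)
f(4, 4)*123 + j = 4²*123 + 2 = 16*123 + 2 = 1968 + 2 = 1970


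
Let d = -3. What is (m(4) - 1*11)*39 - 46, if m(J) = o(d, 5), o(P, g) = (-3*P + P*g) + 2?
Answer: -631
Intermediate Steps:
o(P, g) = 2 - 3*P + P*g
m(J) = -4 (m(J) = 2 - 3*(-3) - 3*5 = 2 + 9 - 15 = -4)
(m(4) - 1*11)*39 - 46 = (-4 - 1*11)*39 - 46 = (-4 - 11)*39 - 46 = -15*39 - 46 = -585 - 46 = -631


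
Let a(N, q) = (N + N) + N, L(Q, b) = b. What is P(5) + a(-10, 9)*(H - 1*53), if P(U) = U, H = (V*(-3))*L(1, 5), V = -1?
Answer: 1145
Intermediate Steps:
a(N, q) = 3*N (a(N, q) = 2*N + N = 3*N)
H = 15 (H = -1*(-3)*5 = 3*5 = 15)
P(5) + a(-10, 9)*(H - 1*53) = 5 + (3*(-10))*(15 - 1*53) = 5 - 30*(15 - 53) = 5 - 30*(-38) = 5 + 1140 = 1145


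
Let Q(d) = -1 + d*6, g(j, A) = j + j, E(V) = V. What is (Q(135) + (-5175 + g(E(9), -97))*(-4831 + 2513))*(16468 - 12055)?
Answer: 52756245555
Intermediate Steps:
g(j, A) = 2*j
Q(d) = -1 + 6*d
(Q(135) + (-5175 + g(E(9), -97))*(-4831 + 2513))*(16468 - 12055) = ((-1 + 6*135) + (-5175 + 2*9)*(-4831 + 2513))*(16468 - 12055) = ((-1 + 810) + (-5175 + 18)*(-2318))*4413 = (809 - 5157*(-2318))*4413 = (809 + 11953926)*4413 = 11954735*4413 = 52756245555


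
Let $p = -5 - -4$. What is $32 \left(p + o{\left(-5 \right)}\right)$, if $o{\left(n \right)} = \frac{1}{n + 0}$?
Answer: $- \frac{192}{5} \approx -38.4$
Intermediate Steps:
$p = -1$ ($p = -5 + 4 = -1$)
$o{\left(n \right)} = \frac{1}{n}$
$32 \left(p + o{\left(-5 \right)}\right) = 32 \left(-1 + \frac{1}{-5}\right) = 32 \left(-1 - \frac{1}{5}\right) = 32 \left(- \frac{6}{5}\right) = - \frac{192}{5}$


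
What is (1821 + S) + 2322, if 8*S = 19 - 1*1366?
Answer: 31797/8 ≈ 3974.6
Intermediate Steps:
S = -1347/8 (S = (19 - 1*1366)/8 = (19 - 1366)/8 = (⅛)*(-1347) = -1347/8 ≈ -168.38)
(1821 + S) + 2322 = (1821 - 1347/8) + 2322 = 13221/8 + 2322 = 31797/8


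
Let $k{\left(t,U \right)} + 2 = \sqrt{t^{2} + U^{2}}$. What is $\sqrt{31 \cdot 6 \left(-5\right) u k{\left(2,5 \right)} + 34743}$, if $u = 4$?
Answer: $\sqrt{42183 - 3720 \sqrt{29}} \approx 148.83$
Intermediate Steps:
$k{\left(t,U \right)} = -2 + \sqrt{U^{2} + t^{2}}$ ($k{\left(t,U \right)} = -2 + \sqrt{t^{2} + U^{2}} = -2 + \sqrt{U^{2} + t^{2}}$)
$\sqrt{31 \cdot 6 \left(-5\right) u k{\left(2,5 \right)} + 34743} = \sqrt{31 \cdot 6 \left(-5\right) 4 \left(-2 + \sqrt{5^{2} + 2^{2}}\right) + 34743} = \sqrt{31 \left(\left(-30\right) 4\right) \left(-2 + \sqrt{25 + 4}\right) + 34743} = \sqrt{31 \left(-120\right) \left(-2 + \sqrt{29}\right) + 34743} = \sqrt{- 3720 \left(-2 + \sqrt{29}\right) + 34743} = \sqrt{\left(7440 - 3720 \sqrt{29}\right) + 34743} = \sqrt{42183 - 3720 \sqrt{29}}$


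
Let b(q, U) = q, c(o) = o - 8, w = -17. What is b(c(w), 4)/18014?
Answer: -25/18014 ≈ -0.0013878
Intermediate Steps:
c(o) = -8 + o
b(c(w), 4)/18014 = (-8 - 17)/18014 = -25*1/18014 = -25/18014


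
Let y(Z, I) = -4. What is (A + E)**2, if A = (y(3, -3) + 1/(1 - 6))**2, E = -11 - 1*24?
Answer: 188356/625 ≈ 301.37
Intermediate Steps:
E = -35 (E = -11 - 24 = -35)
A = 441/25 (A = (-4 + 1/(1 - 6))**2 = (-4 + 1/(-5))**2 = (-4 - 1/5)**2 = (-21/5)**2 = 441/25 ≈ 17.640)
(A + E)**2 = (441/25 - 35)**2 = (-434/25)**2 = 188356/625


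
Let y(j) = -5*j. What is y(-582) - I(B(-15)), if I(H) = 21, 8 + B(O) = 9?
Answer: 2889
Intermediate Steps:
B(O) = 1 (B(O) = -8 + 9 = 1)
y(-582) - I(B(-15)) = -5*(-582) - 1*21 = 2910 - 21 = 2889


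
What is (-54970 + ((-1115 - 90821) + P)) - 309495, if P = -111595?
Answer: -567996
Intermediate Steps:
(-54970 + ((-1115 - 90821) + P)) - 309495 = (-54970 + ((-1115 - 90821) - 111595)) - 309495 = (-54970 + (-91936 - 111595)) - 309495 = (-54970 - 203531) - 309495 = -258501 - 309495 = -567996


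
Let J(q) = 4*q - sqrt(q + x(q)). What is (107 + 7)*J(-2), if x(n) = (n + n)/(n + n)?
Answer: -912 - 114*I ≈ -912.0 - 114.0*I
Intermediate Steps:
x(n) = 1 (x(n) = (2*n)/((2*n)) = (2*n)*(1/(2*n)) = 1)
J(q) = -sqrt(1 + q) + 4*q (J(q) = 4*q - sqrt(q + 1) = 4*q - sqrt(1 + q) = -sqrt(1 + q) + 4*q)
(107 + 7)*J(-2) = (107 + 7)*(-sqrt(1 - 2) + 4*(-2)) = 114*(-sqrt(-1) - 8) = 114*(-I - 8) = 114*(-8 - I) = -912 - 114*I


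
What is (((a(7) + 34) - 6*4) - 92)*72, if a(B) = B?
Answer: -5400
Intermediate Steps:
(((a(7) + 34) - 6*4) - 92)*72 = (((7 + 34) - 6*4) - 92)*72 = ((41 - 24) - 92)*72 = (17 - 92)*72 = -75*72 = -5400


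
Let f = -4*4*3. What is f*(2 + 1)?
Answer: -144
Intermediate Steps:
f = -48 (f = -16*3 = -48)
f*(2 + 1) = -48*(2 + 1) = -48*3 = -144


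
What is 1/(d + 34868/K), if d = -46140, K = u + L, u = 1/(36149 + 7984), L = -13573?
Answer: -149754302/6910048201641 ≈ -2.1672e-5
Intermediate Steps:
u = 1/44133 ≈ 2.2659e-5
K = -599017208/44133 (K = 1/44133 - 13573 = -599017208/44133 ≈ -13573.)
1/(d + 34868/K) = 1/(-46140 + 34868/(-599017208/44133)) = 1/(-46140 + 34868*(-44133/599017208)) = 1/(-46140 - 384707361/149754302) = 1/(-6910048201641/149754302) = -149754302/6910048201641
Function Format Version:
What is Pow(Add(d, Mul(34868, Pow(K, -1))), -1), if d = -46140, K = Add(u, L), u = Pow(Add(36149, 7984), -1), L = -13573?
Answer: Rational(-149754302, 6910048201641) ≈ -2.1672e-5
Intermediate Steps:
u = Rational(1, 44133) (u = Pow(44133, -1) = Rational(1, 44133) ≈ 2.2659e-5)
K = Rational(-599017208, 44133) (K = Add(Rational(1, 44133), -13573) = Rational(-599017208, 44133) ≈ -13573.)
Pow(Add(d, Mul(34868, Pow(K, -1))), -1) = Pow(Add(-46140, Mul(34868, Pow(Rational(-599017208, 44133), -1))), -1) = Pow(Add(-46140, Mul(34868, Rational(-44133, 599017208))), -1) = Pow(Add(-46140, Rational(-384707361, 149754302)), -1) = Pow(Rational(-6910048201641, 149754302), -1) = Rational(-149754302, 6910048201641)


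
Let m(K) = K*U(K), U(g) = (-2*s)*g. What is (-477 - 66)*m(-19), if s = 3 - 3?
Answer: 0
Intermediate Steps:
s = 0
U(g) = 0 (U(g) = (-2*0)*g = 0*g = 0)
m(K) = 0 (m(K) = K*0 = 0)
(-477 - 66)*m(-19) = (-477 - 66)*0 = -543*0 = 0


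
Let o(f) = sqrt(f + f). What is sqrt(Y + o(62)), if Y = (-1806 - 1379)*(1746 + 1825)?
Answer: sqrt(-11373635 + 2*sqrt(31)) ≈ 3372.5*I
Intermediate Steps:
o(f) = sqrt(2)*sqrt(f) (o(f) = sqrt(2*f) = sqrt(2)*sqrt(f))
Y = -11373635 (Y = -3185*3571 = -11373635)
sqrt(Y + o(62)) = sqrt(-11373635 + sqrt(2)*sqrt(62)) = sqrt(-11373635 + 2*sqrt(31))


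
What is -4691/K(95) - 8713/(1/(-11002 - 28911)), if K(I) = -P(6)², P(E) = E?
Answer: 12519435575/36 ≈ 3.4776e+8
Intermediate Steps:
K(I) = -36 (K(I) = -1*6² = -1*36 = -36)
-4691/K(95) - 8713/(1/(-11002 - 28911)) = -4691/(-36) - 8713/(1/(-11002 - 28911)) = -4691*(-1/36) - 8713/(1/(-39913)) = 4691/36 - 8713/(-1/39913) = 4691/36 - 8713*(-39913) = 4691/36 + 347761969 = 12519435575/36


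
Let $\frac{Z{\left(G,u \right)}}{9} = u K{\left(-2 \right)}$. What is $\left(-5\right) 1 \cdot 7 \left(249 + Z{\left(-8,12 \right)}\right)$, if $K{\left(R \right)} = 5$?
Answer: $-27615$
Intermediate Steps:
$Z{\left(G,u \right)} = 45 u$ ($Z{\left(G,u \right)} = 9 u 5 = 9 \cdot 5 u = 45 u$)
$\left(-5\right) 1 \cdot 7 \left(249 + Z{\left(-8,12 \right)}\right) = \left(-5\right) 1 \cdot 7 \left(249 + 45 \cdot 12\right) = \left(-5\right) 7 \left(249 + 540\right) = \left(-35\right) 789 = -27615$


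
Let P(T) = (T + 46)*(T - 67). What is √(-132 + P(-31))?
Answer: 3*I*√178 ≈ 40.025*I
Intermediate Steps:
P(T) = (-67 + T)*(46 + T) (P(T) = (46 + T)*(-67 + T) = (-67 + T)*(46 + T))
√(-132 + P(-31)) = √(-132 + (-3082 + (-31)² - 21*(-31))) = √(-132 + (-3082 + 961 + 651)) = √(-132 - 1470) = √(-1602) = 3*I*√178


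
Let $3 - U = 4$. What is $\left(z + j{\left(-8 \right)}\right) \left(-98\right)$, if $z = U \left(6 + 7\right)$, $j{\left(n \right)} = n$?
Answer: $2058$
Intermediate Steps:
$U = -1$ ($U = 3 - 4 = -1$)
$z = -13$ ($z = - (6 + 7) = \left(-1\right) 13 = -13$)
$\left(z + j{\left(-8 \right)}\right) \left(-98\right) = \left(-13 - 8\right) \left(-98\right) = \left(-21\right) \left(-98\right) = 2058$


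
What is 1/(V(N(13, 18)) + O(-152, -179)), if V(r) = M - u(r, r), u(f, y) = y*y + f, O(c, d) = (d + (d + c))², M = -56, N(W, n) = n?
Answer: 1/259702 ≈ 3.8506e-6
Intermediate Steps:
O(c, d) = (c + 2*d)² (O(c, d) = (d + (c + d))² = (c + 2*d)²)
u(f, y) = f + y² (u(f, y) = y² + f = f + y²)
V(r) = -56 - r - r² (V(r) = -56 - (r + r²) = -56 + (-r - r²) = -56 - r - r²)
1/(V(N(13, 18)) + O(-152, -179)) = 1/((-56 - 1*18 - 1*18²) + (-152 + 2*(-179))²) = 1/((-56 - 18 - 1*324) + (-152 - 358)²) = 1/((-56 - 18 - 324) + (-510)²) = 1/(-398 + 260100) = 1/259702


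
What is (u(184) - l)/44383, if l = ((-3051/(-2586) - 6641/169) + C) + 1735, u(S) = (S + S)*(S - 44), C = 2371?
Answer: 6912729361/6465626674 ≈ 1.0692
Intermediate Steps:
u(S) = 2*S*(-44 + S) (u(S) = (2*S)*(-44 + S) = 2*S*(-44 + S))
l = 592601199/145678 (l = ((-3051/(-2586) - 6641/169) + 2371) + 1735 = ((-3051*(-1/2586) - 6641*1/169) + 2371) + 1735 = ((1017/862 - 6641/169) + 2371) + 1735 = (-5552669/145678 + 2371) + 1735 = 339849869/145678 + 1735 = 592601199/145678 ≈ 4067.9)
(u(184) - l)/44383 = (2*184*(-44 + 184) - 1*592601199/145678)/44383 = (2*184*140 - 592601199/145678)*(1/44383) = (51520 - 592601199/145678)*(1/44383) = (6912729361/145678)*(1/44383) = 6912729361/6465626674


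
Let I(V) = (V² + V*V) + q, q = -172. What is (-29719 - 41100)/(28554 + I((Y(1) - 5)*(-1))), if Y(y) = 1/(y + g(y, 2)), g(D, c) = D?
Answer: -141638/56845 ≈ -2.4917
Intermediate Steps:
Y(y) = 1/(2*y) (Y(y) = 1/(y + y) = 1/(2*y))
I(V) = -172 + 2*V² (I(V) = (V² + V*V) - 172 = (V² + V²) - 172 = 2*V² - 172 = -172 + 2*V²)
(-29719 - 41100)/(28554 + I((Y(1) - 5)*(-1))) = (-29719 - 41100)/(28554 + (-172 + 2*(((½)/1 - 5)*(-1))²)) = -70819/(28554 + (-172 + 2*(((½)*1 - 5)*(-1))²)) = -70819/(28554 + (-172 + 2*((½ - 5)*(-1))²)) = -70819/(28554 + (-172 + 2*(-9/2*(-1))²)) = -70819/(28554 + (-172 + 2*(9/2)²)) = -70819/(28554 + (-172 + 2*(81/4))) = -70819/(28554 + (-172 + 81/2)) = -70819/(28554 - 263/2) = -70819/56845/2 = -70819*2/56845 = -141638/56845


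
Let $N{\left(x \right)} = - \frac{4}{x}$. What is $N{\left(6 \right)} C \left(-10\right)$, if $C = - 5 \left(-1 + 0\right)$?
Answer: $\frac{100}{3} \approx 33.333$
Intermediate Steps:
$C = 5$ ($C = \left(-5\right) \left(-1\right) = 5$)
$N{\left(6 \right)} C \left(-10\right) = - \frac{4}{6} \cdot 5 \left(-10\right) = \left(-4\right) \frac{1}{6} \cdot 5 \left(-10\right) = \left(- \frac{2}{3}\right) 5 \left(-10\right) = \left(- \frac{10}{3}\right) \left(-10\right) = \frac{100}{3}$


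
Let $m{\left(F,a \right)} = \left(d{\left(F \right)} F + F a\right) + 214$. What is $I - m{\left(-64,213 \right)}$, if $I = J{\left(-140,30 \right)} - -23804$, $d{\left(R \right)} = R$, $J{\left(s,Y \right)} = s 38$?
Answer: $27806$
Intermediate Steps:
$J{\left(s,Y \right)} = 38 s$
$m{\left(F,a \right)} = 214 + F^{2} + F a$ ($m{\left(F,a \right)} = \left(F F + F a\right) + 214 = \left(F^{2} + F a\right) + 214 = 214 + F^{2} + F a$)
$I = 18484$ ($I = 38 \left(-140\right) - -23804 = -5320 + 23804 = 18484$)
$I - m{\left(-64,213 \right)} = 18484 - \left(214 + \left(-64\right)^{2} - 13632\right) = 18484 - \left(214 + 4096 - 13632\right) = 18484 - -9322 = 18484 + 9322 = 27806$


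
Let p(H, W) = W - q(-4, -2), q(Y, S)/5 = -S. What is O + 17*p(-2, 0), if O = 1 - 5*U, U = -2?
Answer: -159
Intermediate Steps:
O = 11 (O = 1 - 5*(-2) = 1 + 10 = 11)
q(Y, S) = -5*S (q(Y, S) = 5*(-S) = -5*S)
p(H, W) = -10 + W (p(H, W) = W - (-5)*(-2) = W - 1*10 = W - 10 = -10 + W)
O + 17*p(-2, 0) = 11 + 17*(-10 + 0) = 11 + 17*(-10) = 11 - 170 = -159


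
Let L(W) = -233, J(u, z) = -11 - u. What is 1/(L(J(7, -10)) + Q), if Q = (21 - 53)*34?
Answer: -1/1321 ≈ -0.00075700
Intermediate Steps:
Q = -1088 (Q = -32*34 = -1088)
1/(L(J(7, -10)) + Q) = 1/(-233 - 1088) = 1/(-1321) = -1/1321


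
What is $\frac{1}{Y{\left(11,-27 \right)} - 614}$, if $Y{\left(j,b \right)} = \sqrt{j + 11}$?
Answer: $- \frac{307}{188487} - \frac{\sqrt{22}}{376974} \approx -0.0016412$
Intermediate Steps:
$Y{\left(j,b \right)} = \sqrt{11 + j}$
$\frac{1}{Y{\left(11,-27 \right)} - 614} = \frac{1}{\sqrt{11 + 11} - 614} = \frac{1}{\sqrt{22} - 614} = \frac{1}{-614 + \sqrt{22}}$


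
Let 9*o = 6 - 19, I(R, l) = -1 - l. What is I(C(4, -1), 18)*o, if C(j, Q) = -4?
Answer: 247/9 ≈ 27.444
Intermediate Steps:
o = -13/9 (o = (6 - 19)/9 = (1/9)*(-13) = -13/9 ≈ -1.4444)
I(C(4, -1), 18)*o = (-1 - 1*18)*(-13/9) = (-1 - 18)*(-13/9) = -19*(-13/9) = 247/9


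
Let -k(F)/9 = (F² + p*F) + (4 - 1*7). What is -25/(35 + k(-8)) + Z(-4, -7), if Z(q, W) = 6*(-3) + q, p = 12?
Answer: -309/14 ≈ -22.071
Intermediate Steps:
k(F) = 27 - 108*F - 9*F² (k(F) = -9*((F² + 12*F) + (4 - 1*7)) = -9*((F² + 12*F) + (4 - 7)) = -9*((F² + 12*F) - 3) = -9*(-3 + F² + 12*F) = 27 - 108*F - 9*F²)
Z(q, W) = -18 + q
-25/(35 + k(-8)) + Z(-4, -7) = -25/(35 + (27 - 108*(-8) - 9*(-8)²)) + (-18 - 4) = -25/(35 + (27 + 864 - 9*64)) - 22 = -25/(35 + (27 + 864 - 576)) - 22 = -25/(35 + 315) - 22 = -25/350 - 22 = -25*1/350 - 22 = -1/14 - 22 = -309/14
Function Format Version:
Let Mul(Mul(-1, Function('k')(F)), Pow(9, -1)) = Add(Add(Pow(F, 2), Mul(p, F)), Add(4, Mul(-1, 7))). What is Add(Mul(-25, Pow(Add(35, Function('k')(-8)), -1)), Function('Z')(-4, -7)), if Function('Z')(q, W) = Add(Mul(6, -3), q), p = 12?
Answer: Rational(-309, 14) ≈ -22.071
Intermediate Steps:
Function('k')(F) = Add(27, Mul(-108, F), Mul(-9, Pow(F, 2))) (Function('k')(F) = Mul(-9, Add(Add(Pow(F, 2), Mul(12, F)), Add(4, Mul(-1, 7)))) = Mul(-9, Add(Add(Pow(F, 2), Mul(12, F)), Add(4, -7))) = Mul(-9, Add(Add(Pow(F, 2), Mul(12, F)), -3)) = Mul(-9, Add(-3, Pow(F, 2), Mul(12, F))) = Add(27, Mul(-108, F), Mul(-9, Pow(F, 2))))
Function('Z')(q, W) = Add(-18, q)
Add(Mul(-25, Pow(Add(35, Function('k')(-8)), -1)), Function('Z')(-4, -7)) = Add(Mul(-25, Pow(Add(35, Add(27, Mul(-108, -8), Mul(-9, Pow(-8, 2)))), -1)), Add(-18, -4)) = Add(Mul(-25, Pow(Add(35, Add(27, 864, Mul(-9, 64))), -1)), -22) = Add(Mul(-25, Pow(Add(35, Add(27, 864, -576)), -1)), -22) = Add(Mul(-25, Pow(Add(35, 315), -1)), -22) = Add(Mul(-25, Pow(350, -1)), -22) = Add(Mul(-25, Rational(1, 350)), -22) = Add(Rational(-1, 14), -22) = Rational(-309, 14)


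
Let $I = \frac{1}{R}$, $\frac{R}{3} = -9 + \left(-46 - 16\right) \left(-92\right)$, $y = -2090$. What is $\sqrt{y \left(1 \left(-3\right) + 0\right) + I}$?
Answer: $\frac{\sqrt{1830195617835}}{17085} \approx 79.183$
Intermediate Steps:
$R = 17085$ ($R = 3 \left(-9 + \left(-46 - 16\right) \left(-92\right)\right) = 3 \left(-9 - -5704\right) = 3 \left(-9 + 5704\right) = 3 \cdot 5695 = 17085$)
$I = \frac{1}{17085} \approx 5.8531 \cdot 10^{-5}$
$\sqrt{y \left(1 \left(-3\right) + 0\right) + I} = \sqrt{- 2090 \left(1 \left(-3\right) + 0\right) + \frac{1}{17085}} = \sqrt{- 2090 \left(-3 + 0\right) + \frac{1}{17085}} = \sqrt{\left(-2090\right) \left(-3\right) + \frac{1}{17085}} = \sqrt{6270 + \frac{1}{17085}} = \sqrt{\frac{107122951}{17085}} = \frac{\sqrt{1830195617835}}{17085}$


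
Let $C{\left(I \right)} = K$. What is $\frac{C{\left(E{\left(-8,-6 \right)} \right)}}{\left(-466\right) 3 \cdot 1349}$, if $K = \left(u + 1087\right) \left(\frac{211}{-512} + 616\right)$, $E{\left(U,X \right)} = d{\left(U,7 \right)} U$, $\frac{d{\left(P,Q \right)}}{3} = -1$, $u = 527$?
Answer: $- \frac{84783689}{160930304} \approx -0.52683$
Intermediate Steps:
$d{\left(P,Q \right)} = -3$ ($d{\left(P,Q \right)} = 3 \left(-1\right) = -3$)
$E{\left(U,X \right)} = - 3 U$
$K = \frac{254351067}{256}$ ($K = \left(527 + 1087\right) \left(\frac{211}{-512} + 616\right) = 1614 \left(211 \left(- \frac{1}{512}\right) + 616\right) = 1614 \left(- \frac{211}{512} + 616\right) = 1614 \cdot \frac{315181}{512} = \frac{254351067}{256} \approx 9.9356 \cdot 10^{5}$)
$C{\left(I \right)} = \frac{254351067}{256}$
$\frac{C{\left(E{\left(-8,-6 \right)} \right)}}{\left(-466\right) 3 \cdot 1349} = \frac{254351067}{256 \left(-466\right) 3 \cdot 1349} = \frac{254351067}{256 \left(\left(-1398\right) 1349\right)} = \frac{254351067}{256 \left(-1885902\right)} = \frac{254351067}{256} \left(- \frac{1}{1885902}\right) = - \frac{84783689}{160930304}$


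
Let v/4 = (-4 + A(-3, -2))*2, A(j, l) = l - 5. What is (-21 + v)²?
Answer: 11881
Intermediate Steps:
A(j, l) = -5 + l
v = -88 (v = 4*((-4 + (-5 - 2))*2) = 4*((-4 - 7)*2) = 4*(-11*2) = 4*(-22) = -88)
(-21 + v)² = (-21 - 88)² = (-109)² = 11881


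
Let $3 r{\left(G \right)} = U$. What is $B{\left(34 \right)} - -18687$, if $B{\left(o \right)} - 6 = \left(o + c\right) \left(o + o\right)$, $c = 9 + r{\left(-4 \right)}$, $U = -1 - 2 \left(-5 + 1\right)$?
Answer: $\frac{65327}{3} \approx 21776.0$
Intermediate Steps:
$U = 7$ ($U = -1 - -8 = -1 + 8 = 7$)
$r{\left(G \right)} = \frac{7}{3}$ ($r{\left(G \right)} = \frac{1}{3} \cdot 7 = \frac{7}{3}$)
$c = \frac{34}{3}$ ($c = 9 + \frac{7}{3} = \frac{34}{3} \approx 11.333$)
$B{\left(o \right)} = 6 + 2 o \left(\frac{34}{3} + o\right)$ ($B{\left(o \right)} = 6 + \left(o + \frac{34}{3}\right) \left(o + o\right) = 6 + \left(\frac{34}{3} + o\right) 2 o = 6 + 2 o \left(\frac{34}{3} + o\right)$)
$B{\left(34 \right)} - -18687 = \left(6 + 2 \cdot 34^{2} + \frac{68}{3} \cdot 34\right) - -18687 = \left(6 + 2 \cdot 1156 + \frac{2312}{3}\right) + 18687 = \left(6 + 2312 + \frac{2312}{3}\right) + 18687 = \frac{9266}{3} + 18687 = \frac{65327}{3}$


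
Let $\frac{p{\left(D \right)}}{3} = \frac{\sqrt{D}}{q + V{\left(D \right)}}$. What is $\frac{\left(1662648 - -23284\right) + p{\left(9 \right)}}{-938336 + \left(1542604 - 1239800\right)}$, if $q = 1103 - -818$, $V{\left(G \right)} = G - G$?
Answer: $- \frac{3238675381}{1220856972} \approx -2.6528$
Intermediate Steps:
$V{\left(G \right)} = 0$
$q = 1921$ ($q = 1103 + 818 = 1921$)
$p{\left(D \right)} = \frac{3 \sqrt{D}}{1921}$ ($p{\left(D \right)} = 3 \frac{\sqrt{D}}{1921 + 0} = 3 \frac{\sqrt{D}}{1921} = \frac{3 \sqrt{D}}{1921}$)
$\frac{\left(1662648 - -23284\right) + p{\left(9 \right)}}{-938336 + \left(1542604 - 1239800\right)} = \frac{\left(1662648 - -23284\right) + \frac{3 \sqrt{9}}{1921}}{-938336 + \left(1542604 - 1239800\right)} = \frac{\left(1662648 + 23284\right) + \frac{3}{1921} \cdot 3}{-938336 + \left(1542604 - 1239800\right)} = \frac{1685932 + \frac{9}{1921}}{-938336 + 302804} = \frac{3238675381}{1921 \left(-635532\right)} = \frac{3238675381}{1921} \left(- \frac{1}{635532}\right) = - \frac{3238675381}{1220856972}$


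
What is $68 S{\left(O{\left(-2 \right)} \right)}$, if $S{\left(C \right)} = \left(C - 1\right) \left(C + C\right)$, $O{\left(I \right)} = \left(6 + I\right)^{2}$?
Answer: $32640$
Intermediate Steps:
$S{\left(C \right)} = 2 C \left(-1 + C\right)$ ($S{\left(C \right)} = \left(-1 + C\right) 2 C = 2 C \left(-1 + C\right)$)
$68 S{\left(O{\left(-2 \right)} \right)} = 68 \cdot 2 \left(6 - 2\right)^{2} \left(-1 + \left(6 - 2\right)^{2}\right) = 68 \cdot 2 \cdot 4^{2} \left(-1 + 4^{2}\right) = 68 \cdot 2 \cdot 16 \left(-1 + 16\right) = 68 \cdot 2 \cdot 16 \cdot 15 = 68 \cdot 480 = 32640$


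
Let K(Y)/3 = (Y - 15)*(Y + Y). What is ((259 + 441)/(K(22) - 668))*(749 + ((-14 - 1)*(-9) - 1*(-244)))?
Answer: 24675/8 ≈ 3084.4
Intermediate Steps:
K(Y) = 6*Y*(-15 + Y) (K(Y) = 3*((Y - 15)*(Y + Y)) = 3*((-15 + Y)*(2*Y)) = 3*(2*Y*(-15 + Y)) = 6*Y*(-15 + Y))
((259 + 441)/(K(22) - 668))*(749 + ((-14 - 1)*(-9) - 1*(-244))) = ((259 + 441)/(6*22*(-15 + 22) - 668))*(749 + ((-14 - 1)*(-9) - 1*(-244))) = (700/(6*22*7 - 668))*(749 + (-15*(-9) + 244)) = (700/(924 - 668))*(749 + (135 + 244)) = (700/256)*(749 + 379) = (700*(1/256))*1128 = (175/64)*1128 = 24675/8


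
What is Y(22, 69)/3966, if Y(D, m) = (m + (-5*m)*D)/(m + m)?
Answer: -109/7932 ≈ -0.013742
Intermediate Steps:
Y(D, m) = (m - 5*D*m)/(2*m) (Y(D, m) = (m - 5*D*m)/((2*m)) = (m - 5*D*m)*(1/(2*m)) = (m - 5*D*m)/(2*m))
Y(22, 69)/3966 = (1/2 - 5/2*22)/3966 = (1/2 - 55)*(1/3966) = -109/2*1/3966 = -109/7932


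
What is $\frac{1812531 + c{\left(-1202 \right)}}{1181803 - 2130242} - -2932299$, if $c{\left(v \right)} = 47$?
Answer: $\frac{2781104918683}{948439} \approx 2.9323 \cdot 10^{6}$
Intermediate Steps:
$\frac{1812531 + c{\left(-1202 \right)}}{1181803 - 2130242} - -2932299 = \frac{1812531 + 47}{1181803 - 2130242} - -2932299 = \frac{1812578}{-948439} + 2932299 = 1812578 \left(- \frac{1}{948439}\right) + 2932299 = - \frac{1812578}{948439} + 2932299 = \frac{2781104918683}{948439}$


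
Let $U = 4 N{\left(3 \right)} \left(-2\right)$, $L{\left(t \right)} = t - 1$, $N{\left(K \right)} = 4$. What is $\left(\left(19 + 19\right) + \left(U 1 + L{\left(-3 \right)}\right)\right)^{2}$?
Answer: $4$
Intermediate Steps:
$L{\left(t \right)} = -1 + t$
$U = -32$ ($U = 4 \cdot 4 \left(-2\right) = 16 \left(-2\right) = -32$)
$\left(\left(19 + 19\right) + \left(U 1 + L{\left(-3 \right)}\right)\right)^{2} = \left(\left(19 + 19\right) - 36\right)^{2} = \left(38 - 36\right)^{2} = 2^{2} = 4$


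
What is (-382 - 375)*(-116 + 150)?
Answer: -25738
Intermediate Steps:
(-382 - 375)*(-116 + 150) = -757*34 = -25738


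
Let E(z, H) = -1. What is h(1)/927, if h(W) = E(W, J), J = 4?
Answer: -1/927 ≈ -0.0010787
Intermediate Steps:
h(W) = -1
h(1)/927 = -1/927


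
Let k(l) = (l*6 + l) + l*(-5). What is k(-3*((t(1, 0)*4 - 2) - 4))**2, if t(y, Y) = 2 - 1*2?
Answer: 1296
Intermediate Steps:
t(y, Y) = 0 (t(y, Y) = 2 - 2 = 0)
k(l) = 2*l (k(l) = (6*l + l) - 5*l = 7*l - 5*l = 2*l)
k(-3*((t(1, 0)*4 - 2) - 4))**2 = (2*(-3*((0*4 - 2) - 4)))**2 = (2*(-3*((0 - 2) - 4)))**2 = (2*(-3*(-2 - 4)))**2 = (2*(-3*(-6)))**2 = (2*18)**2 = 36**2 = 1296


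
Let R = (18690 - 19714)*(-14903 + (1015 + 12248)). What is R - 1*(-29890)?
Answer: 1709250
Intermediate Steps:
R = 1679360 (R = -1024*(-14903 + 13263) = -1024*(-1640) = 1679360)
R - 1*(-29890) = 1679360 - 1*(-29890) = 1679360 + 29890 = 1709250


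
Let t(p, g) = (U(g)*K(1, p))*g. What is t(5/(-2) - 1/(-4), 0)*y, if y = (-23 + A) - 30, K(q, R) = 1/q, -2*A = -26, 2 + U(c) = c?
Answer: 0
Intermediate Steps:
U(c) = -2 + c
A = 13 (A = -1/2*(-26) = 13)
t(p, g) = g*(-2 + g) (t(p, g) = ((-2 + g)/1)*g = ((-2 + g)*1)*g = (-2 + g)*g = g*(-2 + g))
y = -40 (y = (-23 + 13) - 30 = -10 - 30 = -40)
t(5/(-2) - 1/(-4), 0)*y = (0*(-2 + 0))*(-40) = (0*(-2))*(-40) = 0*(-40) = 0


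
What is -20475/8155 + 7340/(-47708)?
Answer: -7404850/2778991 ≈ -2.6646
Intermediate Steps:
-20475/8155 + 7340/(-47708) = -20475*1/8155 + 7340*(-1/47708) = -585/233 - 1835/11927 = -7404850/2778991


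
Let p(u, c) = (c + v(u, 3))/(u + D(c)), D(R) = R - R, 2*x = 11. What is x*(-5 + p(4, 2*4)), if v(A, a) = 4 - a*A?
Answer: -55/2 ≈ -27.500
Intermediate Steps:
x = 11/2 (x = (½)*11 = 11/2 ≈ 5.5000)
D(R) = 0
v(A, a) = 4 - A*a
p(u, c) = (4 + c - 3*u)/u (p(u, c) = (c + (4 - 1*u*3))/(u + 0) = (c + (4 - 3*u))/u = (4 + c - 3*u)/u)
x*(-5 + p(4, 2*4)) = 11*(-5 + (4 + 2*4 - 3*4)/4)/2 = 11*(-5 + (4 + 8 - 12)/4)/2 = 11*(-5 + (¼)*0)/2 = 11*(-5 + 0)/2 = (11/2)*(-5) = -55/2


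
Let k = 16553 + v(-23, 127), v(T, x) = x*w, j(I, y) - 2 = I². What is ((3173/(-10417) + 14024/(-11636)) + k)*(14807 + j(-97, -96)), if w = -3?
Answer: 11867188618714826/30303053 ≈ 3.9162e+8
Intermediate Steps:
j(I, y) = 2 + I²
v(T, x) = -3*x (v(T, x) = x*(-3) = -3*x)
k = 16172 (k = 16553 - 3*127 = 16553 - 381 = 16172)
((3173/(-10417) + 14024/(-11636)) + k)*(14807 + j(-97, -96)) = ((3173/(-10417) + 14024/(-11636)) + 16172)*(14807 + (2 + (-97)²)) = ((3173*(-1/10417) + 14024*(-1/11636)) + 16172)*(14807 + (2 + 9409)) = ((-3173/10417 - 3506/2909) + 16172)*(14807 + 9411) = (-45752259/30303053 + 16172)*24218 = (490015220857/30303053)*24218 = 11867188618714826/30303053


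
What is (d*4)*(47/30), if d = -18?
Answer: -564/5 ≈ -112.80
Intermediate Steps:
(d*4)*(47/30) = (-18*4)*(47/30) = -3384/30 = -72*47/30 = -564/5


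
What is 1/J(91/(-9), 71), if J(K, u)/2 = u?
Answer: 1/142 ≈ 0.0070423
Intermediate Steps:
J(K, u) = 2*u
1/J(91/(-9), 71) = 1/(2*71) = 1/142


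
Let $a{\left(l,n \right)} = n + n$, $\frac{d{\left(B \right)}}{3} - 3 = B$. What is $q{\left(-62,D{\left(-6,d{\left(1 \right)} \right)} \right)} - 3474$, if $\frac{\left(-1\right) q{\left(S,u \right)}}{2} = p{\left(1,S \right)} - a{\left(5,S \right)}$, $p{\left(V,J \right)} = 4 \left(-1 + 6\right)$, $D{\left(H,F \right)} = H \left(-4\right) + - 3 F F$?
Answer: $-3762$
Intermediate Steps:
$d{\left(B \right)} = 9 + 3 B$
$D{\left(H,F \right)} = - 4 H - 3 F^{2}$
$p{\left(V,J \right)} = 20$ ($p{\left(V,J \right)} = 4 \cdot 5 = 20$)
$a{\left(l,n \right)} = 2 n$
$q{\left(S,u \right)} = -40 + 4 S$ ($q{\left(S,u \right)} = - 2 \left(20 - 2 S\right) = -40 + 4 S$)
$q{\left(-62,D{\left(-6,d{\left(1 \right)} \right)} \right)} - 3474 = \left(-40 + 4 \left(-62\right)\right) - 3474 = \left(-40 - 248\right) - 3474 = -288 - 3474 = -3762$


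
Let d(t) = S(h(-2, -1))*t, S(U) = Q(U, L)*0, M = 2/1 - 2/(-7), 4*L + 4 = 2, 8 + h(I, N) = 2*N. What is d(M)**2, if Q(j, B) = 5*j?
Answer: 0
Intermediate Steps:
h(I, N) = -8 + 2*N
L = -1/2 (L = -1 + (1/4)*2 = -1 + 1/2 = -1/2 ≈ -0.50000)
M = 16/7 (M = 2*1 - 2*(-1/7) = 2 + 2/7 = 16/7 ≈ 2.2857)
S(U) = 0 (S(U) = (5*U)*0 = 0)
d(t) = 0 (d(t) = 0*t = 0)
d(M)**2 = 0**2 = 0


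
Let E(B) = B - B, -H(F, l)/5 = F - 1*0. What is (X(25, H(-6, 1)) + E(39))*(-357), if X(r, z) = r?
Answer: -8925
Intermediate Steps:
H(F, l) = -5*F (H(F, l) = -5*(F - 1*0) = -5*(F + 0) = -5*F)
E(B) = 0
(X(25, H(-6, 1)) + E(39))*(-357) = (25 + 0)*(-357) = 25*(-357) = -8925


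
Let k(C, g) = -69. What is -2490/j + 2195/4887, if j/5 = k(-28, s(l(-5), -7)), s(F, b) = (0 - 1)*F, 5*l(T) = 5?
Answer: 861727/112401 ≈ 7.6665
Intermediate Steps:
l(T) = 1 (l(T) = (⅕)*5 = 1)
s(F, b) = -F
j = -345 (j = 5*(-69) = -345)
-2490/j + 2195/4887 = -2490/(-345) + 2195/4887 = -2490*(-1/345) + 2195*(1/4887) = 166/23 + 2195/4887 = 861727/112401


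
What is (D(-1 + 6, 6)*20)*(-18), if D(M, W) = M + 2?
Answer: -2520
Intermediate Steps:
D(M, W) = 2 + M
(D(-1 + 6, 6)*20)*(-18) = ((2 + (-1 + 6))*20)*(-18) = ((2 + 5)*20)*(-18) = (7*20)*(-18) = 140*(-18) = -2520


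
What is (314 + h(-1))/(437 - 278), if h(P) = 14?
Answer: 328/159 ≈ 2.0629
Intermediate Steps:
(314 + h(-1))/(437 - 278) = (314 + 14)/(437 - 278) = 328/159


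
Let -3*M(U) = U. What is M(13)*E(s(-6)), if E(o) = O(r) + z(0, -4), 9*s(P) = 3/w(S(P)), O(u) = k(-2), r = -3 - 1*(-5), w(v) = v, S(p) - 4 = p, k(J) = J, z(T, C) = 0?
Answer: 26/3 ≈ 8.6667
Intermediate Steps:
S(p) = 4 + p
r = 2 (r = -3 + 5 = 2)
O(u) = -2
M(U) = -U/3
s(P) = 1/(3*(4 + P)) (s(P) = (3/(4 + P))/9 = 1/(3*(4 + P)))
E(o) = -2 (E(o) = -2 + 0 = -2)
M(13)*E(s(-6)) = -1/3*13*(-2) = -13/3*(-2) = 26/3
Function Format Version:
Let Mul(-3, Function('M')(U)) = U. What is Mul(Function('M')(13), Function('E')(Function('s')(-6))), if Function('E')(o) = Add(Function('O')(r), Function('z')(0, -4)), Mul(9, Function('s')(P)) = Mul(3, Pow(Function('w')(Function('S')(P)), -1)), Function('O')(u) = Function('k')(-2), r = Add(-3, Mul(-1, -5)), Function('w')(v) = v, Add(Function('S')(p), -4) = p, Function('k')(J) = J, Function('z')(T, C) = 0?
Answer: Rational(26, 3) ≈ 8.6667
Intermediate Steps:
Function('S')(p) = Add(4, p)
r = 2 (r = Add(-3, 5) = 2)
Function('O')(u) = -2
Function('M')(U) = Mul(Rational(-1, 3), U)
Function('s')(P) = Mul(Rational(1, 3), Pow(Add(4, P), -1)) (Function('s')(P) = Mul(Rational(1, 9), Mul(3, Pow(Add(4, P), -1))) = Mul(Rational(1, 3), Pow(Add(4, P), -1)))
Function('E')(o) = -2 (Function('E')(o) = Add(-2, 0) = -2)
Mul(Function('M')(13), Function('E')(Function('s')(-6))) = Mul(Mul(Rational(-1, 3), 13), -2) = Mul(Rational(-13, 3), -2) = Rational(26, 3)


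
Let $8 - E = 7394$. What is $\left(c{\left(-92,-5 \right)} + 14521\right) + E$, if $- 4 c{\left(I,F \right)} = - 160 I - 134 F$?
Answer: $\frac{6575}{2} \approx 3287.5$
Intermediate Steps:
$E = -7386$ ($E = 8 - 7394 = -7386$)
$c{\left(I,F \right)} = 40 I + \frac{67 F}{2}$ ($c{\left(I,F \right)} = - \frac{- 160 I - 134 F}{4} = 40 I + \frac{67 F}{2}$)
$\left(c{\left(-92,-5 \right)} + 14521\right) + E = \left(\left(40 \left(-92\right) + \frac{67}{2} \left(-5\right)\right) + 14521\right) - 7386 = \left(\left(-3680 - \frac{335}{2}\right) + 14521\right) - 7386 = \left(- \frac{7695}{2} + 14521\right) - 7386 = \frac{21347}{2} - 7386 = \frac{6575}{2}$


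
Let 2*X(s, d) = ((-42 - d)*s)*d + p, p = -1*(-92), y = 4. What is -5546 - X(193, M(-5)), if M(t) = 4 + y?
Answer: 33008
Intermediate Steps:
p = 92
M(t) = 8 (M(t) = 4 + 4 = 8)
X(s, d) = 46 + d*s*(-42 - d)/2 (X(s, d) = (((-42 - d)*s)*d + 92)/2 = ((s*(-42 - d))*d + 92)/2 = (d*s*(-42 - d) + 92)/2 = (92 + d*s*(-42 - d))/2 = 46 + d*s*(-42 - d)/2)
-5546 - X(193, M(-5)) = -5546 - (46 - 21*8*193 - ½*193*8²) = -5546 - (46 - 32424 - ½*193*64) = -5546 - (46 - 32424 - 6176) = -5546 - 1*(-38554) = -5546 + 38554 = 33008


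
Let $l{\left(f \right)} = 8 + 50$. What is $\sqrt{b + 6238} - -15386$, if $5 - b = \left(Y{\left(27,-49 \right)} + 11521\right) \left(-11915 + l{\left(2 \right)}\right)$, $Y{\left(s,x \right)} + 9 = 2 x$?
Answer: $15386 + \sqrt{135342041} \approx 27020.0$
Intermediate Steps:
$Y{\left(s,x \right)} = -9 + 2 x$
$l{\left(f \right)} = 58$
$b = 135335803$ ($b = 5 - \left(\left(-9 + 2 \left(-49\right)\right) + 11521\right) \left(-11915 + 58\right) = 5 - \left(\left(-9 - 98\right) + 11521\right) \left(-11857\right) = 5 - \left(-107 + 11521\right) \left(-11857\right) = 5 - 11414 \left(-11857\right) = 5 - -135335798 = 5 + 135335798 = 135335803$)
$\sqrt{b + 6238} - -15386 = \sqrt{135335803 + 6238} - -15386 = \sqrt{135342041} + 15386 = 15386 + \sqrt{135342041}$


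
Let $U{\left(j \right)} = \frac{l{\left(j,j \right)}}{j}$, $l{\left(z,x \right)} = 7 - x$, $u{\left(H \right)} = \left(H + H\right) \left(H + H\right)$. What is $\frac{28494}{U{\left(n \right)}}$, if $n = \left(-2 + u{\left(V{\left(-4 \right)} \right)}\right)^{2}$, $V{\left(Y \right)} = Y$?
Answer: $- \frac{36510312}{1279} \approx -28546.0$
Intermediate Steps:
$u{\left(H \right)} = 4 H^{2}$ ($u{\left(H \right)} = 2 H 2 H = 4 H^{2}$)
$n = 3844$ ($n = \left(-2 + 4 \left(-4\right)^{2}\right)^{2} = \left(-2 + 4 \cdot 16\right)^{2} = \left(-2 + 64\right)^{2} = 62^{2} = 3844$)
$U{\left(j \right)} = \frac{7 - j}{j}$
$\frac{28494}{U{\left(n \right)}} = \frac{28494}{\frac{1}{3844} \left(7 - 3844\right)} = \frac{28494}{\frac{1}{3844} \left(-3837\right)} = \frac{28494}{- \frac{3837}{3844}} = 28494 \left(- \frac{3844}{3837}\right) = - \frac{36510312}{1279}$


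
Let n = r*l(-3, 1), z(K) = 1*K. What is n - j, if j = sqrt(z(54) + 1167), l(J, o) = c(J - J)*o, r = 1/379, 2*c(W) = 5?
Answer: 5/758 - sqrt(1221) ≈ -34.936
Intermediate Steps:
z(K) = K
c(W) = 5/2 (c(W) = (1/2)*5 = 5/2)
r = 1/379 ≈ 0.0026385
l(J, o) = 5*o/2
j = sqrt(1221) (j = sqrt(54 + 1167) = sqrt(1221) ≈ 34.943)
n = 5/758 (n = ((5/2)*1)/379 = (1/379)*(5/2) = 5/758 ≈ 0.0065963)
n - j = 5/758 - sqrt(1221)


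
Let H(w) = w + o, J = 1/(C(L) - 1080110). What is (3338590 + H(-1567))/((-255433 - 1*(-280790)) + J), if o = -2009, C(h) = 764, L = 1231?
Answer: 3599634020844/27368976521 ≈ 131.52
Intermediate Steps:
J = -1/1079346 (J = 1/(764 - 1080110) = 1/(-1079346) = -1/1079346 ≈ -9.2649e-7)
H(w) = -2009 + w (H(w) = w - 2009 = -2009 + w)
(3338590 + H(-1567))/((-255433 - 1*(-280790)) + J) = (3338590 + (-2009 - 1567))/((-255433 - 1*(-280790)) - 1/1079346) = (3338590 - 3576)/((-255433 + 280790) - 1/1079346) = 3335014/(25357 - 1/1079346) = 3335014/(27368976521/1079346) = 3335014*(1079346/27368976521) = 3599634020844/27368976521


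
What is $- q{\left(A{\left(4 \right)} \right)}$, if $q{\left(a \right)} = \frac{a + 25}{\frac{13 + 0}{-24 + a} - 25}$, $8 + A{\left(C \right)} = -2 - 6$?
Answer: $\frac{360}{1013} \approx 0.35538$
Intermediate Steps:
$A{\left(C \right)} = -16$ ($A{\left(C \right)} = -8 - 8 = -16$)
$q{\left(a \right)} = \frac{25 + a}{-25 + \frac{13}{-24 + a}}$ ($q{\left(a \right)} = \frac{25 + a}{\frac{13}{-24 + a} - 25} = \frac{25 + a}{-25 + \frac{13}{-24 + a}}$)
$- q{\left(A{\left(4 \right)} \right)} = - \frac{600 - -16 - \left(-16\right)^{2}}{-613 + 25 \left(-16\right)} = - \frac{600 + 16 - 256}{-613 - 400} = - \frac{600 + 16 - 256}{-1013} = - \frac{\left(-1\right) 360}{1013} = \left(-1\right) \left(- \frac{360}{1013}\right) = \frac{360}{1013}$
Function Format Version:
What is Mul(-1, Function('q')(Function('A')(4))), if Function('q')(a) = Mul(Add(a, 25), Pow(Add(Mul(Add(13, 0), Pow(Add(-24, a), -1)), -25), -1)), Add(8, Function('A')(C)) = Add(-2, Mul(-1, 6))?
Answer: Rational(360, 1013) ≈ 0.35538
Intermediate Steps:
Function('A')(C) = -16 (Function('A')(C) = Add(-8, Add(-2, Mul(-1, 6))) = Add(-8, Add(-2, -6)) = Add(-8, -8) = -16)
Function('q')(a) = Mul(Pow(Add(-25, Mul(13, Pow(Add(-24, a), -1))), -1), Add(25, a)) (Function('q')(a) = Mul(Add(25, a), Pow(Add(Mul(13, Pow(Add(-24, a), -1)), -25), -1)) = Mul(Add(25, a), Pow(Add(-25, Mul(13, Pow(Add(-24, a), -1))), -1)) = Mul(Pow(Add(-25, Mul(13, Pow(Add(-24, a), -1))), -1), Add(25, a)))
Mul(-1, Function('q')(Function('A')(4))) = Mul(-1, Mul(Pow(Add(-613, Mul(25, -16)), -1), Add(600, Mul(-1, -16), Mul(-1, Pow(-16, 2))))) = Mul(-1, Mul(Pow(Add(-613, -400), -1), Add(600, 16, Mul(-1, 256)))) = Mul(-1, Mul(Pow(-1013, -1), Add(600, 16, -256))) = Mul(-1, Mul(Rational(-1, 1013), 360)) = Mul(-1, Rational(-360, 1013)) = Rational(360, 1013)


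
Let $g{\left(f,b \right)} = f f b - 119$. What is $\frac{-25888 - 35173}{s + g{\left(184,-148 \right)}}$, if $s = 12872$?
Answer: $\frac{61061}{4997935} \approx 0.012217$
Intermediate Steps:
$g{\left(f,b \right)} = -119 + b f^{2}$ ($g{\left(f,b \right)} = f^{2} b - 119 = b f^{2} - 119 = -119 + b f^{2}$)
$\frac{-25888 - 35173}{s + g{\left(184,-148 \right)}} = \frac{-25888 - 35173}{12872 - \left(119 + 148 \cdot 184^{2}\right)} = - \frac{61061}{12872 - 5010807} = - \frac{61061}{-4997935} = \left(-61061\right) \left(- \frac{1}{4997935}\right) = \frac{61061}{4997935}$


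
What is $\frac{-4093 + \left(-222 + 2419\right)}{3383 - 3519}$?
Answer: $\frac{237}{17} \approx 13.941$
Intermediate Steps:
$\frac{-4093 + \left(-222 + 2419\right)}{3383 - 3519} = \frac{-4093 + 2197}{-136} = \left(-1896\right) \left(- \frac{1}{136}\right) = \frac{237}{17}$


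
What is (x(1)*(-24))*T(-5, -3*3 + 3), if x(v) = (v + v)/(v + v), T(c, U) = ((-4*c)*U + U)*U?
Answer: -18144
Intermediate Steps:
T(c, U) = U*(U - 4*U*c) (T(c, U) = (-4*U*c + U)*U = (U - 4*U*c)*U = U*(U - 4*U*c))
x(v) = 1 (x(v) = (2*v)/((2*v)) = (2*v)*(1/(2*v)) = 1)
(x(1)*(-24))*T(-5, -3*3 + 3) = (1*(-24))*((-3*3 + 3)²*(1 - 4*(-5))) = -24*(-9 + 3)²*(1 + 20) = -24*(-6)²*21 = -864*21 = -24*756 = -18144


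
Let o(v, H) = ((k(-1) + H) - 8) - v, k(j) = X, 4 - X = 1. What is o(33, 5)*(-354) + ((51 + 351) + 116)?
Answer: 12200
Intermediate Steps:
X = 3 (X = 4 - 1*1 = 4 - 1 = 3)
k(j) = 3
o(v, H) = -5 + H - v (o(v, H) = ((3 + H) - 8) - v = (-5 + H) - v = -5 + H - v)
o(33, 5)*(-354) + ((51 + 351) + 116) = (-5 + 5 - 1*33)*(-354) + ((51 + 351) + 116) = (-5 + 5 - 33)*(-354) + (402 + 116) = -33*(-354) + 518 = 11682 + 518 = 12200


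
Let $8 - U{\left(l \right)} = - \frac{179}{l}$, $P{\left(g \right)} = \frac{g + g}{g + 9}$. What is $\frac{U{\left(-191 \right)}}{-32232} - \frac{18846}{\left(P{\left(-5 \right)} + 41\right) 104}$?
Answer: $- \frac{29006814337}{6162468312} \approx -4.707$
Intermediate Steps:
$P{\left(g \right)} = \frac{2 g}{9 + g}$
$U{\left(l \right)} = 8 + \frac{179}{l}$ ($U{\left(l \right)} = 8 - - \frac{179}{l} = 8 + \frac{179}{l}$)
$\frac{U{\left(-191 \right)}}{-32232} - \frac{18846}{\left(P{\left(-5 \right)} + 41\right) 104} = \frac{8 + \frac{179}{-191}}{-32232} - \frac{18846}{\left(2 \left(-5\right) \frac{1}{9 - 5} + 41\right) 104} = \left(8 + 179 \left(- \frac{1}{191}\right)\right) \left(- \frac{1}{32232}\right) - \frac{18846}{\left(2 \left(-5\right) \frac{1}{4} + 41\right) 104} = \left(8 - \frac{179}{191}\right) \left(- \frac{1}{32232}\right) - \frac{18846}{\left(2 \left(-5\right) \frac{1}{4} + 41\right) 104} = \frac{1349}{191} \left(- \frac{1}{32232}\right) - \frac{18846}{\left(- \frac{5}{2} + 41\right) 104} = - \frac{1349}{6156312} - \frac{18846}{\frac{77}{2} \cdot 104} = - \frac{1349}{6156312} - \frac{18846}{4004} = - \frac{1349}{6156312} - \frac{9423}{2002} = - \frac{29006814337}{6162468312}$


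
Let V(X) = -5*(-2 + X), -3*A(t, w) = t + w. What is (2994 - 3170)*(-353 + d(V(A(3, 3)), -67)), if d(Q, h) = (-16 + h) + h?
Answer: 88528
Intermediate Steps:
A(t, w) = -t/3 - w/3 (A(t, w) = -(t + w)/3 = -t/3 - w/3)
V(X) = 10 - 5*X
d(Q, h) = -16 + 2*h
(2994 - 3170)*(-353 + d(V(A(3, 3)), -67)) = (2994 - 3170)*(-353 + (-16 + 2*(-67))) = -176*(-353 + (-16 - 134)) = -176*(-353 - 150) = -176*(-503) = 88528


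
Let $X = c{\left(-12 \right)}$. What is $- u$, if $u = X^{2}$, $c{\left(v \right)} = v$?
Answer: $-144$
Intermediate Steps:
$X = -12$
$u = 144$ ($u = \left(-12\right)^{2} = 144$)
$- u = \left(-1\right) 144 = -144$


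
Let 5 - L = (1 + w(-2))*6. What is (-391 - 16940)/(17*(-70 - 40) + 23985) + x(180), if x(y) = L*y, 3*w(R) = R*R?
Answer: -35843631/22115 ≈ -1620.8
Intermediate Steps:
w(R) = R**2/3 (w(R) = (R*R)/3 = R**2/3)
L = -9 (L = 5 - (1 + (1/3)*(-2)**2)*6 = 5 - (1 + (1/3)*4)*6 = 5 - (1 + 4/3)*6 = 5 - 7*6/3 = 5 - 1*14 = 5 - 14 = -9)
x(y) = -9*y
(-391 - 16940)/(17*(-70 - 40) + 23985) + x(180) = (-391 - 16940)/(17*(-70 - 40) + 23985) - 9*180 = -17331/(17*(-110) + 23985) - 1620 = -17331/(-1870 + 23985) - 1620 = -17331/22115 - 1620 = -35843631/22115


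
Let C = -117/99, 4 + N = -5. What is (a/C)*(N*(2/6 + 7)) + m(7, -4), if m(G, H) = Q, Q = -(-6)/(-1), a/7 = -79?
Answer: -401556/13 ≈ -30889.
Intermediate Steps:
N = -9 (N = -4 - 5 = -9)
a = -553 (a = 7*(-79) = -553)
Q = -6 (Q = -(-6)*(-1) = -2*3 = -6)
m(G, H) = -6
C = -13/11 (C = -117*1/99 = -13/11 ≈ -1.1818)
(a/C)*(N*(2/6 + 7)) + m(7, -4) = (-553/(-13/11))*(-9*(2/6 + 7)) - 6 = (-553*(-11/13))*(-9*(2*(⅙) + 7)) - 6 = 6083*(-9*(⅓ + 7))/13 - 6 = 6083*(-9*22/3)/13 - 6 = (6083/13)*(-66) - 6 = -401478/13 - 6 = -401556/13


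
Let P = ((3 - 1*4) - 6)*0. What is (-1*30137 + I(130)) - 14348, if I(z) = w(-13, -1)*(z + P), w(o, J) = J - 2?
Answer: -44875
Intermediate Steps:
P = 0 (P = ((3 - 4) - 6)*0 = (-1 - 6)*0 = -7*0 = 0)
w(o, J) = -2 + J
I(z) = -3*z (I(z) = (-2 - 1)*(z + 0) = -3*z)
(-1*30137 + I(130)) - 14348 = (-1*30137 - 3*130) - 14348 = (-30137 - 390) - 14348 = -30527 - 14348 = -44875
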